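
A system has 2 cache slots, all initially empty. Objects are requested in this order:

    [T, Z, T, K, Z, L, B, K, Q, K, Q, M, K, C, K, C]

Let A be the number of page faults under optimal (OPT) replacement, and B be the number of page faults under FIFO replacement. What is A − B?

Under OPT: F F . F . F F . F . . F . F . . → 8 faults.
Under FIFO: F F . F . F F F F . . F F F . . → 10 faults.
A − B = 8 − 10 = -2.

-2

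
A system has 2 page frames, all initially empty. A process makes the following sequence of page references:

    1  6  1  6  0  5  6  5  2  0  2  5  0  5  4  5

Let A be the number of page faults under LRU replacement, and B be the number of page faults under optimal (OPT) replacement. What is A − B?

2

Under LRU: F F . . F F F . F F . F F . F . → 10 faults.
Under OPT: F F . . F F . . F F . F . . F . → 8 faults.
A − B = 10 − 8 = 2.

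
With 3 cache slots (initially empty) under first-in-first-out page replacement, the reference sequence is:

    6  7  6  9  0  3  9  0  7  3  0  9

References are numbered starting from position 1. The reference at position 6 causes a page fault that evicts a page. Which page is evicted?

7

pos 1: 6: fault, frames {6}
pos 2: 7: fault, frames {6,7}
pos 3: 6: hit
pos 4: 9: fault, frames {6,7,9}
pos 5: 0: fault, evict 6, frames {7,9,0}
pos 6: 3: fault, evict 7, frames {9,0,3}
At position 6, page 7 is evicted.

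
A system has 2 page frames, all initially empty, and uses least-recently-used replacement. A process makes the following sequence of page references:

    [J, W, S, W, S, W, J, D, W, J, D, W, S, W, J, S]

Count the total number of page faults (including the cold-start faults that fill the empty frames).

J -> fault, frames (J)
W -> fault, frames (J W)
S -> fault, evict J, frames (W S)
W -> hit
S -> hit
W -> hit
J -> fault, evict S, frames (W J)
D -> fault, evict W, frames (J D)
W -> fault, evict J, frames (D W)
J -> fault, evict D, frames (W J)
D -> fault, evict W, frames (J D)
W -> fault, evict J, frames (D W)
S -> fault, evict D, frames (W S)
W -> hit
J -> fault, evict S, frames (W J)
S -> fault, evict W, frames (J S)
Page faults: 12.

12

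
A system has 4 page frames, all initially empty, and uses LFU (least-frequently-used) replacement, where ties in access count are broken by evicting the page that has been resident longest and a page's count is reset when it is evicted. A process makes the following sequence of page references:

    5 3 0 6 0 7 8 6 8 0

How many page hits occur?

5 → miss, frames [5]
3 → miss, frames [5, 3]
0 → miss, frames [5, 3, 0]
6 → miss, frames [5, 3, 0, 6]
0 → hit
7 → miss, evict 5, frames [3, 0, 6, 7]
8 → miss, evict 3, frames [0, 6, 7, 8]
6 → hit
8 → hit
0 → hit
Hits: 4.

4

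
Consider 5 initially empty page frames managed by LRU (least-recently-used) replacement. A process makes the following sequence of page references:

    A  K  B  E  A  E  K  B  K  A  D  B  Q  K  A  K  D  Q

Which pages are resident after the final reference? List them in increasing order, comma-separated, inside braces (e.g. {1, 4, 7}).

A: fault, frames [A]
K: fault, frames [A, K]
B: fault, frames [A, K, B]
E: fault, frames [A, K, B, E]
A: hit
E: hit
K: hit
B: hit
K: hit
A: hit
D: fault, frames [E, B, K, A, D]
B: hit
Q: fault, evict E, frames [K, A, D, B, Q]
K: hit
A: hit
K: hit
D: hit
Q: hit

{A, B, D, K, Q}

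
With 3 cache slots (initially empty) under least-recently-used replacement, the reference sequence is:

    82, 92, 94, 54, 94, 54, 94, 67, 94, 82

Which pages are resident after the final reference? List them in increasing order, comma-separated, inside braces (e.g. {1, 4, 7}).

{67, 82, 94}

82 → miss, frames (82)
92 → miss, frames (82 92)
94 → miss, frames (82 92 94)
54 → miss, evict 82, frames (92 94 54)
94 → hit
54 → hit
94 → hit
67 → miss, evict 92, frames (54 94 67)
94 → hit
82 → miss, evict 54, frames (67 94 82)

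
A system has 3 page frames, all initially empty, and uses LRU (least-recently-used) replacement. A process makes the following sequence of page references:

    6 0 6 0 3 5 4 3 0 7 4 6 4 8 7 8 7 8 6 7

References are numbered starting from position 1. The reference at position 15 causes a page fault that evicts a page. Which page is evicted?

6

pos 1: 6: fault, frames {6}
pos 2: 0: fault, frames {6,0}
pos 3: 6: hit
pos 4: 0: hit
pos 5: 3: fault, frames {6,0,3}
pos 6: 5: fault, evict 6, frames {0,3,5}
pos 7: 4: fault, evict 0, frames {3,5,4}
pos 8: 3: hit
pos 9: 0: fault, evict 5, frames {4,3,0}
pos 10: 7: fault, evict 4, frames {3,0,7}
pos 11: 4: fault, evict 3, frames {0,7,4}
pos 12: 6: fault, evict 0, frames {7,4,6}
pos 13: 4: hit
pos 14: 8: fault, evict 7, frames {6,4,8}
pos 15: 7: fault, evict 6, frames {4,8,7}
At position 15, page 6 is evicted.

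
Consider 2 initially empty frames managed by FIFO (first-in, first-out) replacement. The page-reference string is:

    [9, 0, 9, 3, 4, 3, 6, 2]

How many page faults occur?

9: fault, frames {9}
0: fault, frames {9,0}
9: hit
3: fault, evict 9, frames {0,3}
4: fault, evict 0, frames {3,4}
3: hit
6: fault, evict 3, frames {4,6}
2: fault, evict 4, frames {6,2}
Page faults: 6.

6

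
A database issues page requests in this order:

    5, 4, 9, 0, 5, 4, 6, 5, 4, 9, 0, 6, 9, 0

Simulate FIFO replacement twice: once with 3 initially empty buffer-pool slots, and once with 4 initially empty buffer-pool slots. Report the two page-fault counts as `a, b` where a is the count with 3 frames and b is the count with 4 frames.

9, 10

3 frames: F F F F F F F . . F F . . . → 9 faults.
4 frames: F F F F . . F F F F F F . . → 10 faults.
10 > 9: adding a frame increased faults — Belady's anomaly.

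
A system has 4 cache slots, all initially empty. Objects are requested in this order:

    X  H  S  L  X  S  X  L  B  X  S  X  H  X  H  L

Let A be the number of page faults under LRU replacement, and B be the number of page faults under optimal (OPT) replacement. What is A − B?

Under LRU: F F F F . . . . F . . . F . . F → 7 faults.
Under OPT: F F F F . . . . F . . . . . . F → 6 faults.
A − B = 7 − 6 = 1.

1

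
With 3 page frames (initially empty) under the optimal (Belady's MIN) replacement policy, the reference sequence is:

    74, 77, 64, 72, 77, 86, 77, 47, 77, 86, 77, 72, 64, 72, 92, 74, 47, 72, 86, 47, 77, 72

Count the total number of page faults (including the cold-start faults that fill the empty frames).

12

74 → miss, frames (74)
77 → miss, frames (74 77)
64 → miss, frames (74 77 64)
72 → miss, evict 74, frames (77 64 72)
77 → hit
86 → miss, evict 64, frames (77 72 86)
77 → hit
47 → miss, evict 72, frames (77 86 47)
77 → hit
86 → hit
77 → hit
72 → miss, evict 77, frames (86 47 72)
64 → miss, evict 86, frames (47 72 64)
72 → hit
92 → miss, evict 64, frames (47 72 92)
74 → miss, evict 92, frames (47 72 74)
47 → hit
72 → hit
86 → miss, evict 74, frames (47 72 86)
47 → hit
77 → miss, evict 86, frames (47 72 77)
72 → hit
Page faults: 12.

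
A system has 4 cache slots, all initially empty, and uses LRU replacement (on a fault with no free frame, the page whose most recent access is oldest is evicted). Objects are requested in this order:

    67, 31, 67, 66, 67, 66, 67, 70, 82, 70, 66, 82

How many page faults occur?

5

67 -> fault, frames [67]
31 -> fault, frames [67, 31]
67 -> hit
66 -> fault, frames [31, 67, 66]
67 -> hit
66 -> hit
67 -> hit
70 -> fault, frames [31, 66, 67, 70]
82 -> fault, evict 31, frames [66, 67, 70, 82]
70 -> hit
66 -> hit
82 -> hit
Page faults: 5.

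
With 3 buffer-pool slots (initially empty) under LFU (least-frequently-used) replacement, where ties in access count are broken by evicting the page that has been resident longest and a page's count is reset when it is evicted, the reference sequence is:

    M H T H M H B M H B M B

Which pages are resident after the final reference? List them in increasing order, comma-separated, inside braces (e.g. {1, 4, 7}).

{B, H, M}

M: fault, frames (M)
H: fault, frames (M H)
T: fault, frames (M H T)
H: hit
M: hit
H: hit
B: fault, evict T, frames (M H B)
M: hit
H: hit
B: hit
M: hit
B: hit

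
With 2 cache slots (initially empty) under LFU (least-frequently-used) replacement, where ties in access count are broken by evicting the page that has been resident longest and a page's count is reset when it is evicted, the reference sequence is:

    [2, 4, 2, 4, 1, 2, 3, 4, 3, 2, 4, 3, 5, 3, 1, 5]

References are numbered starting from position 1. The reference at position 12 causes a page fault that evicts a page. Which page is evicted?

pos 1: 2 -> fault, frames (2)
pos 2: 4 -> fault, frames (2 4)
pos 3: 2 -> hit
pos 4: 4 -> hit
pos 5: 1 -> fault, evict 2, frames (4 1)
pos 6: 2 -> fault, evict 1, frames (4 2)
pos 7: 3 -> fault, evict 2, frames (4 3)
pos 8: 4 -> hit
pos 9: 3 -> hit
pos 10: 2 -> fault, evict 3, frames (4 2)
pos 11: 4 -> hit
pos 12: 3 -> fault, evict 2, frames (4 3)
At position 12, page 2 is evicted.

2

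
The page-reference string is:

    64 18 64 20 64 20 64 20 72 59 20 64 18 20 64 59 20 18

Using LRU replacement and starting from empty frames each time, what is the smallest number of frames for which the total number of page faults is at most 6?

f=1: 18 faults
f=2: 13 faults
f=3: 9 faults
f=4: 6 faults
f=5: 5 faults
Smallest f with faults ≤ 6 is 4.

4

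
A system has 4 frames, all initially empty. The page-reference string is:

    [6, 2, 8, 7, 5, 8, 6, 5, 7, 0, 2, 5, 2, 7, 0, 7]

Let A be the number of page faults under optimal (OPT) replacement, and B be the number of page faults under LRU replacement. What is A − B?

Under OPT: F F F F F . . . . F F . . . . . → 7 faults.
Under LRU: F F F F F . F . . F F . . . . . → 8 faults.
A − B = 7 − 8 = -1.

-1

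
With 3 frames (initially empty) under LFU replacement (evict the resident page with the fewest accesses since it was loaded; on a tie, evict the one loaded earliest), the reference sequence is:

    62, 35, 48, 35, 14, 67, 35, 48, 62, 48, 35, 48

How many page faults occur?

62: miss, frames [62]
35: miss, frames [62, 35]
48: miss, frames [62, 35, 48]
35: hit
14: miss, evict 62, frames [35, 48, 14]
67: miss, evict 48, frames [35, 14, 67]
35: hit
48: miss, evict 14, frames [35, 67, 48]
62: miss, evict 67, frames [35, 48, 62]
48: hit
35: hit
48: hit
Page faults: 7.

7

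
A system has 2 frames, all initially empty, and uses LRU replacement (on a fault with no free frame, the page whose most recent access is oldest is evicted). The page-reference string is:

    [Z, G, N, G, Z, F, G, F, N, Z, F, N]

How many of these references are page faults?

10

Z → fault, frames {Z}
G → fault, frames {Z,G}
N → fault, evict Z, frames {G,N}
G → hit
Z → fault, evict N, frames {G,Z}
F → fault, evict G, frames {Z,F}
G → fault, evict Z, frames {F,G}
F → hit
N → fault, evict G, frames {F,N}
Z → fault, evict F, frames {N,Z}
F → fault, evict N, frames {Z,F}
N → fault, evict Z, frames {F,N}
Page faults: 10.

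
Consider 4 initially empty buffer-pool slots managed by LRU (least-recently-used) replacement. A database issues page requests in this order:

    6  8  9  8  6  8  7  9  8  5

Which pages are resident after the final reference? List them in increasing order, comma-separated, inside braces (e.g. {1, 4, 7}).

6 → miss, frames [6]
8 → miss, frames [6, 8]
9 → miss, frames [6, 8, 9]
8 → hit
6 → hit
8 → hit
7 → miss, frames [9, 6, 8, 7]
9 → hit
8 → hit
5 → miss, evict 6, frames [7, 9, 8, 5]

{5, 7, 8, 9}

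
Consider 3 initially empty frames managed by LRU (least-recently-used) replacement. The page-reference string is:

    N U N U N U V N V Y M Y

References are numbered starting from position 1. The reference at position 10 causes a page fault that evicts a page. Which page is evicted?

pos 1: N → fault, frames (N)
pos 2: U → fault, frames (N U)
pos 3: N → hit
pos 4: U → hit
pos 5: N → hit
pos 6: U → hit
pos 7: V → fault, frames (N U V)
pos 8: N → hit
pos 9: V → hit
pos 10: Y → fault, evict U, frames (N V Y)
At position 10, page U is evicted.

U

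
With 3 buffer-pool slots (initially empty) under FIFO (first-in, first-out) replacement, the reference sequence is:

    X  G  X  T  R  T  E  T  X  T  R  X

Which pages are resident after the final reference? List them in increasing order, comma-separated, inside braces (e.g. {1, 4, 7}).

{R, T, X}

X: miss, frames {X}
G: miss, frames {X,G}
X: hit
T: miss, frames {X,G,T}
R: miss, evict X, frames {G,T,R}
T: hit
E: miss, evict G, frames {T,R,E}
T: hit
X: miss, evict T, frames {R,E,X}
T: miss, evict R, frames {E,X,T}
R: miss, evict E, frames {X,T,R}
X: hit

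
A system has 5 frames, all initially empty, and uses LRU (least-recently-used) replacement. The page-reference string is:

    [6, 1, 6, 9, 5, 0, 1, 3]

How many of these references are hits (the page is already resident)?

6 -> fault, frames [6]
1 -> fault, frames [6, 1]
6 -> hit
9 -> fault, frames [1, 6, 9]
5 -> fault, frames [1, 6, 9, 5]
0 -> fault, frames [1, 6, 9, 5, 0]
1 -> hit
3 -> fault, evict 6, frames [9, 5, 0, 1, 3]
Hits: 2.

2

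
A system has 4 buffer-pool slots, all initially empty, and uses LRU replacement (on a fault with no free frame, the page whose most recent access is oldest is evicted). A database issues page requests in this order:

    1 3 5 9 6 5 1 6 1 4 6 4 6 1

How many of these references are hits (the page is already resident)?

1 -> fault, frames [1]
3 -> fault, frames [1, 3]
5 -> fault, frames [1, 3, 5]
9 -> fault, frames [1, 3, 5, 9]
6 -> fault, evict 1, frames [3, 5, 9, 6]
5 -> hit
1 -> fault, evict 3, frames [9, 6, 5, 1]
6 -> hit
1 -> hit
4 -> fault, evict 9, frames [5, 6, 1, 4]
6 -> hit
4 -> hit
6 -> hit
1 -> hit
Hits: 7.

7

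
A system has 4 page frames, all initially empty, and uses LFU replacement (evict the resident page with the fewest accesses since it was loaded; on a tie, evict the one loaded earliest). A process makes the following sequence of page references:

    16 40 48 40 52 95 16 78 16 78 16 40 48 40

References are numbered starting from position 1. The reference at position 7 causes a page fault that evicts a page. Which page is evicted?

48

pos 1: 16 → miss, frames [16]
pos 2: 40 → miss, frames [16, 40]
pos 3: 48 → miss, frames [16, 40, 48]
pos 4: 40 → hit
pos 5: 52 → miss, frames [16, 40, 48, 52]
pos 6: 95 → miss, evict 16, frames [40, 48, 52, 95]
pos 7: 16 → miss, evict 48, frames [40, 52, 95, 16]
At position 7, page 48 is evicted.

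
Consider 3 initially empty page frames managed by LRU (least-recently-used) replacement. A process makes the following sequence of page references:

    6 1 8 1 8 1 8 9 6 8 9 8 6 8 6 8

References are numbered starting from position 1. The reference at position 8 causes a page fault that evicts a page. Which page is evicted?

pos 1: 6 -> miss, frames {6}
pos 2: 1 -> miss, frames {6,1}
pos 3: 8 -> miss, frames {6,1,8}
pos 4: 1 -> hit
pos 5: 8 -> hit
pos 6: 1 -> hit
pos 7: 8 -> hit
pos 8: 9 -> miss, evict 6, frames {1,8,9}
At position 8, page 6 is evicted.

6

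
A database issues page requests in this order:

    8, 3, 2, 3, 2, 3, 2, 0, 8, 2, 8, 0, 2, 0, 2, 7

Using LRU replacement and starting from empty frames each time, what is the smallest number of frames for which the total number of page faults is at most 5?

4

f=1: 16 faults
f=2: 9 faults
f=3: 6 faults
f=4: 5 faults
f=5: 5 faults
Smallest f with faults ≤ 5 is 4.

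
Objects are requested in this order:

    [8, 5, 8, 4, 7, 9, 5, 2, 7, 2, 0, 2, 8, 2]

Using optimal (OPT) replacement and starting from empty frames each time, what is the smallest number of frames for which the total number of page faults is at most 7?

f=1: 14 faults
f=2: 9 faults
f=3: 8 faults
f=4: 7 faults
f=5: 7 faults
f=6: 7 faults
f=7: 7 faults
Smallest f with faults ≤ 7 is 4.

4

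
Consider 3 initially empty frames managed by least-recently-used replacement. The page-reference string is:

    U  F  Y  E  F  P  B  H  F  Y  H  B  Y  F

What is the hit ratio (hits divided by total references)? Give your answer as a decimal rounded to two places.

U -> fault, frames [U]
F -> fault, frames [U, F]
Y -> fault, frames [U, F, Y]
E -> fault, evict U, frames [F, Y, E]
F -> hit
P -> fault, evict Y, frames [E, F, P]
B -> fault, evict E, frames [F, P, B]
H -> fault, evict F, frames [P, B, H]
F -> fault, evict P, frames [B, H, F]
Y -> fault, evict B, frames [H, F, Y]
H -> hit
B -> fault, evict F, frames [Y, H, B]
Y -> hit
F -> fault, evict H, frames [B, Y, F]
Hits: 3 of 14 references → 3/14 = 0.2143.

0.21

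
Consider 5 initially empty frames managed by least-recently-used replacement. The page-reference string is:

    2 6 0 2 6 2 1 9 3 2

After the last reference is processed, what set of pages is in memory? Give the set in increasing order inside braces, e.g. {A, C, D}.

2: miss, frames (2)
6: miss, frames (2 6)
0: miss, frames (2 6 0)
2: hit
6: hit
2: hit
1: miss, frames (0 6 2 1)
9: miss, frames (0 6 2 1 9)
3: miss, evict 0, frames (6 2 1 9 3)
2: hit

{1, 2, 3, 6, 9}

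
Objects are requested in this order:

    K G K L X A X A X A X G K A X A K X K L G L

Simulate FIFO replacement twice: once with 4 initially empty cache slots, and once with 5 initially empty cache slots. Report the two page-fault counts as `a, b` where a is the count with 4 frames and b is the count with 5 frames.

4 frames: F F . F F F . . . . . . F . . . . . . . F F → 8 faults.
5 frames: F F . F F F . . . . . . . . . . . . . . . . → 5 faults.
5 < 8: adding a frame reduced faults, as is typical.

8, 5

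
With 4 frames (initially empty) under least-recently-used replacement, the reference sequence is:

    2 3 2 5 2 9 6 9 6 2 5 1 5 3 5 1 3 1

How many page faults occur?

2 → fault, frames {2}
3 → fault, frames {2,3}
2 → hit
5 → fault, frames {3,2,5}
2 → hit
9 → fault, frames {3,5,2,9}
6 → fault, evict 3, frames {5,2,9,6}
9 → hit
6 → hit
2 → hit
5 → hit
1 → fault, evict 9, frames {6,2,5,1}
5 → hit
3 → fault, evict 6, frames {2,1,5,3}
5 → hit
1 → hit
3 → hit
1 → hit
Page faults: 7.

7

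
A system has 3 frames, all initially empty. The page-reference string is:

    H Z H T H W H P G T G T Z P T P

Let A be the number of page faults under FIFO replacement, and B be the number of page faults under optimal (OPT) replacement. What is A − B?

Under FIFO: F F . F . F F F F F . . F F . . → 10 faults.
Under OPT: F F . F . F . F F . . . F . . . → 7 faults.
A − B = 10 − 7 = 3.

3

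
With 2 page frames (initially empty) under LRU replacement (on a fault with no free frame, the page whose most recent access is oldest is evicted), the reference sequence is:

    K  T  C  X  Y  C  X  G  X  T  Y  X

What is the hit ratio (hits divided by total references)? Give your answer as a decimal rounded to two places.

0.08

K → miss, frames [K]
T → miss, frames [K, T]
C → miss, evict K, frames [T, C]
X → miss, evict T, frames [C, X]
Y → miss, evict C, frames [X, Y]
C → miss, evict X, frames [Y, C]
X → miss, evict Y, frames [C, X]
G → miss, evict C, frames [X, G]
X → hit
T → miss, evict G, frames [X, T]
Y → miss, evict X, frames [T, Y]
X → miss, evict T, frames [Y, X]
Hits: 1 of 12 references → 1/12 = 0.0833.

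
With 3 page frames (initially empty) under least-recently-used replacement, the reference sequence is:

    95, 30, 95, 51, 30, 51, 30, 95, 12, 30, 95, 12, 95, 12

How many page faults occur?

95: fault, frames (95)
30: fault, frames (95 30)
95: hit
51: fault, frames (30 95 51)
30: hit
51: hit
30: hit
95: hit
12: fault, evict 51, frames (30 95 12)
30: hit
95: hit
12: hit
95: hit
12: hit
Page faults: 4.

4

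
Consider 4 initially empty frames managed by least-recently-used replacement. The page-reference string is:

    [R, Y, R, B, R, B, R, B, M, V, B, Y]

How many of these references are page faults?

6

R -> fault, frames [R]
Y -> fault, frames [R, Y]
R -> hit
B -> fault, frames [Y, R, B]
R -> hit
B -> hit
R -> hit
B -> hit
M -> fault, frames [Y, R, B, M]
V -> fault, evict Y, frames [R, B, M, V]
B -> hit
Y -> fault, evict R, frames [M, V, B, Y]
Page faults: 6.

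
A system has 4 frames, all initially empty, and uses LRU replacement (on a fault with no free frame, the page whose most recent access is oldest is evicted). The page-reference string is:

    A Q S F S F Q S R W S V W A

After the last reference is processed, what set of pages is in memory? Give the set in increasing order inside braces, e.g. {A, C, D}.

A → fault, frames (A)
Q → fault, frames (A Q)
S → fault, frames (A Q S)
F → fault, frames (A Q S F)
S → hit
F → hit
Q → hit
S → hit
R → fault, evict A, frames (F Q S R)
W → fault, evict F, frames (Q S R W)
S → hit
V → fault, evict Q, frames (R W S V)
W → hit
A → fault, evict R, frames (S V W A)

{A, S, V, W}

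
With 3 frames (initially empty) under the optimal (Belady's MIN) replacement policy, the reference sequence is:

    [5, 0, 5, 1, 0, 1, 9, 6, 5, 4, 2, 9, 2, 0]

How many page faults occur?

5 → fault, frames (5)
0 → fault, frames (5 0)
5 → hit
1 → fault, frames (5 0 1)
0 → hit
1 → hit
9 → fault, evict 1, frames (5 0 9)
6 → fault, evict 0, frames (5 9 6)
5 → hit
4 → fault, evict 6, frames (5 9 4)
2 → fault, evict 4, frames (5 9 2)
9 → hit
2 → hit
0 → fault, evict 2, frames (5 9 0)
Page faults: 8.

8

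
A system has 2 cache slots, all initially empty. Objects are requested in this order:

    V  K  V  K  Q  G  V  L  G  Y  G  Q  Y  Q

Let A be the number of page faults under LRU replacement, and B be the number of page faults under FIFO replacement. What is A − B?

1

Under LRU: F F . . F F F F F F . F F . → 10 faults.
Under FIFO: F F . . F F F F F F . F . . → 9 faults.
A − B = 10 − 9 = 1.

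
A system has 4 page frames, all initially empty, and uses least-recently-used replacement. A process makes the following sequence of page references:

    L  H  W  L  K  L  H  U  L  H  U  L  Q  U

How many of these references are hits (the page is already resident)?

L: miss, frames {L}
H: miss, frames {L,H}
W: miss, frames {L,H,W}
L: hit
K: miss, frames {H,W,L,K}
L: hit
H: hit
U: miss, evict W, frames {K,L,H,U}
L: hit
H: hit
U: hit
L: hit
Q: miss, evict K, frames {H,U,L,Q}
U: hit
Hits: 8.

8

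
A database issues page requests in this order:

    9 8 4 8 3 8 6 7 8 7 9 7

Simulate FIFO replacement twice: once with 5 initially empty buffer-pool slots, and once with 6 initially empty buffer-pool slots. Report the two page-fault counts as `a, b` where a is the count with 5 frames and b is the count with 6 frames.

5 frames: F F F . F . F F . . F . → 7 faults.
6 frames: F F F . F . F F . . . . → 6 faults.
6 < 7: adding a frame reduced faults, as is typical.

7, 6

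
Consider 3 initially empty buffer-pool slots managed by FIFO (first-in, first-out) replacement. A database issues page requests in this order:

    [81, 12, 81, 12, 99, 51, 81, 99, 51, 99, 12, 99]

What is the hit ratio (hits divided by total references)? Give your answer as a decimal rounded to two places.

81 → miss, frames (81)
12 → miss, frames (81 12)
81 → hit
12 → hit
99 → miss, frames (81 12 99)
51 → miss, evict 81, frames (12 99 51)
81 → miss, evict 12, frames (99 51 81)
99 → hit
51 → hit
99 → hit
12 → miss, evict 99, frames (51 81 12)
99 → miss, evict 51, frames (81 12 99)
Hits: 5 of 12 references → 5/12 = 0.4167.

0.42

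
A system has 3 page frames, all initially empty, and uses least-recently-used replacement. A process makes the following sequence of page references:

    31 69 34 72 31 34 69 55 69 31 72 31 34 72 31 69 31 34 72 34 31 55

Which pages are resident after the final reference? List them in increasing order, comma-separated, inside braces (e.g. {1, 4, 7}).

31 -> fault, frames {31}
69 -> fault, frames {31,69}
34 -> fault, frames {31,69,34}
72 -> fault, evict 31, frames {69,34,72}
31 -> fault, evict 69, frames {34,72,31}
34 -> hit
69 -> fault, evict 72, frames {31,34,69}
55 -> fault, evict 31, frames {34,69,55}
69 -> hit
31 -> fault, evict 34, frames {55,69,31}
72 -> fault, evict 55, frames {69,31,72}
31 -> hit
34 -> fault, evict 69, frames {72,31,34}
72 -> hit
31 -> hit
69 -> fault, evict 34, frames {72,31,69}
31 -> hit
34 -> fault, evict 72, frames {69,31,34}
72 -> fault, evict 69, frames {31,34,72}
34 -> hit
31 -> hit
55 -> fault, evict 72, frames {34,31,55}

{31, 34, 55}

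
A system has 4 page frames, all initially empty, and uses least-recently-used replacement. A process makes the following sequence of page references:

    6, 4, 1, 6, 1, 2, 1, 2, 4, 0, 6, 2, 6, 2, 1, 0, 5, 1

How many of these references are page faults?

8

6 → fault, frames {6}
4 → fault, frames {6,4}
1 → fault, frames {6,4,1}
6 → hit
1 → hit
2 → fault, frames {4,6,1,2}
1 → hit
2 → hit
4 → hit
0 → fault, evict 6, frames {1,2,4,0}
6 → fault, evict 1, frames {2,4,0,6}
2 → hit
6 → hit
2 → hit
1 → fault, evict 4, frames {0,6,2,1}
0 → hit
5 → fault, evict 6, frames {2,1,0,5}
1 → hit
Page faults: 8.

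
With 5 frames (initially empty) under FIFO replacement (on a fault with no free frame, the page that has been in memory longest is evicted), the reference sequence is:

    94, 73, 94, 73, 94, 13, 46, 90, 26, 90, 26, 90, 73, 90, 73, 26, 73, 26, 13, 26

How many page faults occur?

94: fault, frames (94)
73: fault, frames (94 73)
94: hit
73: hit
94: hit
13: fault, frames (94 73 13)
46: fault, frames (94 73 13 46)
90: fault, frames (94 73 13 46 90)
26: fault, evict 94, frames (73 13 46 90 26)
90: hit
26: hit
90: hit
73: hit
90: hit
73: hit
26: hit
73: hit
26: hit
13: hit
26: hit
Page faults: 6.

6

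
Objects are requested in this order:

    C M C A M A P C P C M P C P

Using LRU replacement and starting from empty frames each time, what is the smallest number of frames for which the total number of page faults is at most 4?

4

f=1: 14 faults
f=2: 9 faults
f=3: 6 faults
f=4: 4 faults
Smallest f with faults ≤ 4 is 4.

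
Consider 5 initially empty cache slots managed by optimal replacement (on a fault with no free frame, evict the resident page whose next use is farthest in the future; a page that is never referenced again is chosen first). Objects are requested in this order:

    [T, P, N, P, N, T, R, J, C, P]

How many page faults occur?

T → miss, frames [T]
P → miss, frames [T, P]
N → miss, frames [T, P, N]
P → hit
N → hit
T → hit
R → miss, frames [T, P, N, R]
J → miss, frames [T, P, N, R, J]
C → miss, evict J, frames [T, P, N, R, C]
P → hit
Page faults: 6.

6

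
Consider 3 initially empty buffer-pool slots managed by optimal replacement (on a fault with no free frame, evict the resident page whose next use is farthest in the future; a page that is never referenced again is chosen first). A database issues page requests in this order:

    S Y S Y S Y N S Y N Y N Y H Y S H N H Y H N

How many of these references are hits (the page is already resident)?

S -> fault, frames [S]
Y -> fault, frames [S, Y]
S -> hit
Y -> hit
S -> hit
Y -> hit
N -> fault, frames [S, Y, N]
S -> hit
Y -> hit
N -> hit
Y -> hit
N -> hit
Y -> hit
H -> fault, evict N, frames [S, Y, H]
Y -> hit
S -> hit
H -> hit
N -> fault, evict S, frames [Y, H, N]
H -> hit
Y -> hit
H -> hit
N -> hit
Hits: 17.

17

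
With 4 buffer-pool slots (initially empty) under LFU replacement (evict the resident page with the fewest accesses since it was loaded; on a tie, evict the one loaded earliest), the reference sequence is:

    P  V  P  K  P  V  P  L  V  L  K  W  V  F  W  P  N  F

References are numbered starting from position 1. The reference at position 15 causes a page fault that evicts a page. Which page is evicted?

F

pos 1: P: fault, frames {P}
pos 2: V: fault, frames {P,V}
pos 3: P: hit
pos 4: K: fault, frames {P,V,K}
pos 5: P: hit
pos 6: V: hit
pos 7: P: hit
pos 8: L: fault, frames {P,V,K,L}
pos 9: V: hit
pos 10: L: hit
pos 11: K: hit
pos 12: W: fault, evict K, frames {P,V,L,W}
pos 13: V: hit
pos 14: F: fault, evict W, frames {P,V,L,F}
pos 15: W: fault, evict F, frames {P,V,L,W}
At position 15, page F is evicted.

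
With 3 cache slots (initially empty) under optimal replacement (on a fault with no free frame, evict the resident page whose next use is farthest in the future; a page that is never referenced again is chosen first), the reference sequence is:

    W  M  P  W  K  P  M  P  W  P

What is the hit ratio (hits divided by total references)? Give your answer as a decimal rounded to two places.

0.50

W: fault, frames (W)
M: fault, frames (W M)
P: fault, frames (W M P)
W: hit
K: fault, evict W, frames (M P K)
P: hit
M: hit
P: hit
W: fault, evict K, frames (M P W)
P: hit
Hits: 5 of 10 references → 5/10 = 0.5000.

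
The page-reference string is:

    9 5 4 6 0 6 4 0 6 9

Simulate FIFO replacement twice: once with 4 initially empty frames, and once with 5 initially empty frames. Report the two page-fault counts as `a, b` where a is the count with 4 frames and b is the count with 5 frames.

6, 5

4 frames: F F F F F . . . . F → 6 faults.
5 frames: F F F F F . . . . . → 5 faults.
5 < 6: adding a frame reduced faults, as is typical.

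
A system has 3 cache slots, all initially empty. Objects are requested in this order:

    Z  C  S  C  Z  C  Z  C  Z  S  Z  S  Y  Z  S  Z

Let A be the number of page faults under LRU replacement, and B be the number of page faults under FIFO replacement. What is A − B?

-1

Under LRU: F F F . . . . . . . . . F . . . → 4 faults.
Under FIFO: F F F . . . . . . . . . F F . . → 5 faults.
A − B = 4 − 5 = -1.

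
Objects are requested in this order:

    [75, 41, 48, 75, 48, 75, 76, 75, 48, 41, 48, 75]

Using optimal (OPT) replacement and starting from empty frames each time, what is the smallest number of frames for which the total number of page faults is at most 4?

4

f=1: 12 faults
f=2: 7 faults
f=3: 5 faults
f=4: 4 faults
Smallest f with faults ≤ 4 is 4.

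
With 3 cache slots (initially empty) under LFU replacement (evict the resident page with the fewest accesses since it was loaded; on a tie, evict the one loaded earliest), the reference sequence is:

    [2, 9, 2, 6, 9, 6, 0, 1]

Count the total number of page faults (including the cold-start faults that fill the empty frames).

2: fault, frames {2}
9: fault, frames {2,9}
2: hit
6: fault, frames {2,9,6}
9: hit
6: hit
0: fault, evict 2, frames {9,6,0}
1: fault, evict 0, frames {9,6,1}
Page faults: 5.

5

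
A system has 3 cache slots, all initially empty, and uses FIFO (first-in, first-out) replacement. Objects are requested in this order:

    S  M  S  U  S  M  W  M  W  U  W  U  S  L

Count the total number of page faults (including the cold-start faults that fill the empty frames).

S -> fault, frames [S]
M -> fault, frames [S, M]
S -> hit
U -> fault, frames [S, M, U]
S -> hit
M -> hit
W -> fault, evict S, frames [M, U, W]
M -> hit
W -> hit
U -> hit
W -> hit
U -> hit
S -> fault, evict M, frames [U, W, S]
L -> fault, evict U, frames [W, S, L]
Page faults: 6.

6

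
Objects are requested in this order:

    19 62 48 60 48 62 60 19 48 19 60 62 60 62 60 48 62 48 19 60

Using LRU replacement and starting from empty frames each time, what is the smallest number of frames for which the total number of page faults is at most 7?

4

f=1: 20 faults
f=2: 14 faults
f=3: 10 faults
f=4: 4 faults
Smallest f with faults ≤ 7 is 4.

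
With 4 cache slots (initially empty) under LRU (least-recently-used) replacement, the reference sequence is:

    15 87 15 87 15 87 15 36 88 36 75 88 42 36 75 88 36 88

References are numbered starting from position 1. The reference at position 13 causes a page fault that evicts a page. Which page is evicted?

pos 1: 15 -> fault, frames (15)
pos 2: 87 -> fault, frames (15 87)
pos 3: 15 -> hit
pos 4: 87 -> hit
pos 5: 15 -> hit
pos 6: 87 -> hit
pos 7: 15 -> hit
pos 8: 36 -> fault, frames (87 15 36)
pos 9: 88 -> fault, frames (87 15 36 88)
pos 10: 36 -> hit
pos 11: 75 -> fault, evict 87, frames (15 88 36 75)
pos 12: 88 -> hit
pos 13: 42 -> fault, evict 15, frames (36 75 88 42)
At position 13, page 15 is evicted.

15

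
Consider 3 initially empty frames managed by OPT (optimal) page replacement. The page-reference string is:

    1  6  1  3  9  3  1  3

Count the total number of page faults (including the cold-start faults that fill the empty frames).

1: miss, frames {1}
6: miss, frames {1,6}
1: hit
3: miss, frames {1,6,3}
9: miss, evict 6, frames {1,3,9}
3: hit
1: hit
3: hit
Page faults: 4.

4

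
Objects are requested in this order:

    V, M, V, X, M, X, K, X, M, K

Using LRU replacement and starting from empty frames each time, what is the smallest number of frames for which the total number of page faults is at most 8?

f=1: 10 faults
f=2: 7 faults
f=3: 4 faults
f=4: 4 faults
Smallest f with faults ≤ 8 is 2.

2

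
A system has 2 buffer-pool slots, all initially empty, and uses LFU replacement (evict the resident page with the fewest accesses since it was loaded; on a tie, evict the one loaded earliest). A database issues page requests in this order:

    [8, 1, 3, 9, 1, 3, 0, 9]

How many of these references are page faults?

8 -> miss, frames {8}
1 -> miss, frames {8,1}
3 -> miss, evict 8, frames {1,3}
9 -> miss, evict 1, frames {3,9}
1 -> miss, evict 3, frames {9,1}
3 -> miss, evict 9, frames {1,3}
0 -> miss, evict 1, frames {3,0}
9 -> miss, evict 3, frames {0,9}
Page faults: 8.

8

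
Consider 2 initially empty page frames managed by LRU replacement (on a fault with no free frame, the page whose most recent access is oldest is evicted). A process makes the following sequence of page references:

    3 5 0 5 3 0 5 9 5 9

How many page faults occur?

7

3: fault, frames (3)
5: fault, frames (3 5)
0: fault, evict 3, frames (5 0)
5: hit
3: fault, evict 0, frames (5 3)
0: fault, evict 5, frames (3 0)
5: fault, evict 3, frames (0 5)
9: fault, evict 0, frames (5 9)
5: hit
9: hit
Page faults: 7.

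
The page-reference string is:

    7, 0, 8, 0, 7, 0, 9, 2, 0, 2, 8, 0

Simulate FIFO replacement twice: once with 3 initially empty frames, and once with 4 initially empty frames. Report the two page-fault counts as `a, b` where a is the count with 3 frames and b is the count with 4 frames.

7, 5

3 frames: F F F . . . F F F . F . → 7 faults.
4 frames: F F F . . . F F . . . . → 5 faults.
5 < 7: adding a frame reduced faults, as is typical.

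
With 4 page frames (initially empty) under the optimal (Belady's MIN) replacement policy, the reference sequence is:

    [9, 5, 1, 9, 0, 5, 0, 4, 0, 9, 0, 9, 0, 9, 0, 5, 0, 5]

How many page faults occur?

5

9: miss, frames [9]
5: miss, frames [9, 5]
1: miss, frames [9, 5, 1]
9: hit
0: miss, frames [9, 5, 1, 0]
5: hit
0: hit
4: miss, evict 1, frames [9, 5, 0, 4]
0: hit
9: hit
0: hit
9: hit
0: hit
9: hit
0: hit
5: hit
0: hit
5: hit
Page faults: 5.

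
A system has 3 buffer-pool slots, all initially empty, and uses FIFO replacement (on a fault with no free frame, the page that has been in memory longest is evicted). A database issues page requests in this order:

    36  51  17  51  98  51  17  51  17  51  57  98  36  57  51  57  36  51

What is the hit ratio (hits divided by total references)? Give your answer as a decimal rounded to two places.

0.61

36 → miss, frames {36}
51 → miss, frames {36,51}
17 → miss, frames {36,51,17}
51 → hit
98 → miss, evict 36, frames {51,17,98}
51 → hit
17 → hit
51 → hit
17 → hit
51 → hit
57 → miss, evict 51, frames {17,98,57}
98 → hit
36 → miss, evict 17, frames {98,57,36}
57 → hit
51 → miss, evict 98, frames {57,36,51}
57 → hit
36 → hit
51 → hit
Hits: 11 of 18 references → 11/18 = 0.6111.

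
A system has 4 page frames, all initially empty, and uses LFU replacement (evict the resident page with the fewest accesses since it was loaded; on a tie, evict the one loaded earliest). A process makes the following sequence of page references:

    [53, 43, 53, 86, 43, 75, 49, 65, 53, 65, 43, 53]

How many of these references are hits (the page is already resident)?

6

53 -> miss, frames (53)
43 -> miss, frames (53 43)
53 -> hit
86 -> miss, frames (53 43 86)
43 -> hit
75 -> miss, frames (53 43 86 75)
49 -> miss, evict 86, frames (53 43 75 49)
65 -> miss, evict 75, frames (53 43 49 65)
53 -> hit
65 -> hit
43 -> hit
53 -> hit
Hits: 6.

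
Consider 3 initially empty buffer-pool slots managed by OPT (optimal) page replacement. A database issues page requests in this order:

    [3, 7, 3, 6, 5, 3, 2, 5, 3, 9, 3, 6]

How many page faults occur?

3: fault, frames (3)
7: fault, frames (3 7)
3: hit
6: fault, frames (3 7 6)
5: fault, evict 7, frames (3 6 5)
3: hit
2: fault, evict 6, frames (3 5 2)
5: hit
3: hit
9: fault, evict 2, frames (3 5 9)
3: hit
6: fault, evict 9, frames (3 5 6)
Page faults: 7.

7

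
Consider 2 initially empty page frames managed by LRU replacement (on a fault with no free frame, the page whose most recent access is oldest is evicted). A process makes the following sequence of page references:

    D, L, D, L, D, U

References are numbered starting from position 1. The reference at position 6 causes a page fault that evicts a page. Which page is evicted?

pos 1: D: fault, frames {D}
pos 2: L: fault, frames {D,L}
pos 3: D: hit
pos 4: L: hit
pos 5: D: hit
pos 6: U: fault, evict L, frames {D,U}
At position 6, page L is evicted.

L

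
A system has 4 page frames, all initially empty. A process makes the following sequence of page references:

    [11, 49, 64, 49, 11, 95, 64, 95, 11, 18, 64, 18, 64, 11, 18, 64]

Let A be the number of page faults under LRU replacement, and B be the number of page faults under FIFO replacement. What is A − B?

-1

Under LRU: F F F . . F . . . F . . . . . . → 5 faults.
Under FIFO: F F F . . F . . . F . . . F . . → 6 faults.
A − B = 5 − 6 = -1.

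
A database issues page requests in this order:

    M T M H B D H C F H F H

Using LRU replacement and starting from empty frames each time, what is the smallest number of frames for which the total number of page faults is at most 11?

f=1: 12 faults
f=2: 9 faults
f=3: 7 faults
f=4: 7 faults
f=5: 7 faults
f=6: 7 faults
f=7: 7 faults
Smallest f with faults ≤ 11 is 2.

2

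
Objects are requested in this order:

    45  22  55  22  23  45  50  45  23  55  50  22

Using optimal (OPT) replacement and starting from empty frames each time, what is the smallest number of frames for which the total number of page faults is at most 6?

f=1: 12 faults
f=2: 9 faults
f=3: 7 faults
f=4: 6 faults
f=5: 5 faults
Smallest f with faults ≤ 6 is 4.

4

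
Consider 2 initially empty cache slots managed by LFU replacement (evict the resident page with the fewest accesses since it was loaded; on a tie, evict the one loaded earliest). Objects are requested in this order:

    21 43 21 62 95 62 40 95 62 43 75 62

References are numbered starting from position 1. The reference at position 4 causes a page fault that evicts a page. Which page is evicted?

pos 1: 21 → fault, frames {21}
pos 2: 43 → fault, frames {21,43}
pos 3: 21 → hit
pos 4: 62 → fault, evict 43, frames {21,62}
At position 4, page 43 is evicted.

43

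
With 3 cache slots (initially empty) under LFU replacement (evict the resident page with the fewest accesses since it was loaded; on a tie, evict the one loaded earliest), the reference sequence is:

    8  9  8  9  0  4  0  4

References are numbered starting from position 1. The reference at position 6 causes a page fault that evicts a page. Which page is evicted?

0

pos 1: 8 → miss, frames [8]
pos 2: 9 → miss, frames [8, 9]
pos 3: 8 → hit
pos 4: 9 → hit
pos 5: 0 → miss, frames [8, 9, 0]
pos 6: 4 → miss, evict 0, frames [8, 9, 4]
At position 6, page 0 is evicted.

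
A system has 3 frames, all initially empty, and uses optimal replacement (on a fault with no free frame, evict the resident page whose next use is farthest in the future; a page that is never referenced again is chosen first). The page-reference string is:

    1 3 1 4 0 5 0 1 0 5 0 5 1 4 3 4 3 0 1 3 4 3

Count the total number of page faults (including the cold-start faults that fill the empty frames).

1 -> fault, frames [1]
3 -> fault, frames [1, 3]
1 -> hit
4 -> fault, frames [1, 3, 4]
0 -> fault, evict 3, frames [1, 4, 0]
5 -> fault, evict 4, frames [1, 0, 5]
0 -> hit
1 -> hit
0 -> hit
5 -> hit
0 -> hit
5 -> hit
1 -> hit
4 -> fault, evict 5, frames [1, 0, 4]
3 -> fault, evict 1, frames [0, 4, 3]
4 -> hit
3 -> hit
0 -> hit
1 -> fault, evict 0, frames [4, 3, 1]
3 -> hit
4 -> hit
3 -> hit
Page faults: 8.

8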